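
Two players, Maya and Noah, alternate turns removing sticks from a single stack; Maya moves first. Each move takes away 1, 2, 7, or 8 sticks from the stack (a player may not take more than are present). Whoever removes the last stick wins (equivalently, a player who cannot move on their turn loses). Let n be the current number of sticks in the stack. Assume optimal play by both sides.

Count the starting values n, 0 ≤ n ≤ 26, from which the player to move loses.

Build the W/L table. Terminal = L. A non-terminal position is W if it has a move to some L; otherwise it is L.
n=0: no move → L
n=1: W (go to 0, an L position)
n=2: W (go to 0, an L position)
n=3: L (options 2(W), 1(W) are all W)
n=4: W (go to 3, an L position)
n=5: W (go to 3, an L position)
n=6: L (options 5(W), 4(W) are all W)
n=7: W (go to 6, an L position)
n=8: W (go to 6, an L position)
n=9: L (options 8(W), 7(W), 2(W), 1(W) are all W)
n=10: W (go to 9, an L position)
n=11: W (go to 9, an L position)
n=12: L (options 11(W), 10(W), 5(W), 4(W) are all W)
n=13: W (go to 12, an L position)
n=14: W (go to 12, an L position)
n=15: L (options 14(W), 13(W), 8(W), 7(W) are all W)
n=16: W (go to 15, an L position)
n=17: W (go to 15, an L position)
n=18: L (options 17(W), 16(W), 11(W), 10(W) are all W)
n=19: W (go to 18, an L position)
n=20: W (go to 18, an L position)
n=21: L (options 20(W), 19(W), 14(W), 13(W) are all W)
n=22: W (go to 21, an L position)
n=23: W (go to 21, an L position)
n=24: L (options 23(W), 22(W), 17(W), 16(W) are all W)
n=25: W (go to 24, an L position)
n=26: W (go to 24, an L position)
L entries with 0 ≤ n ≤ 26: n = 0, 3, 6, 9, 12, 15, 18, 21, 24; that makes 9.

9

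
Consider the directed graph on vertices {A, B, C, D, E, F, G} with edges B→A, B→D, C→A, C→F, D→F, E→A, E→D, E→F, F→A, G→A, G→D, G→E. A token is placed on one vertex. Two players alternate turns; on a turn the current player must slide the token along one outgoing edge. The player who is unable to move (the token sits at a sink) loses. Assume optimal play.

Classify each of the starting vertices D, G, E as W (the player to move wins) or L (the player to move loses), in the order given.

Build the W/L table. Terminal = L. A non-terminal position is W if it has a move to some L; otherwise it is L.
Every edge goes from a vertex to one that appears earlier in the order A, F, D, E, G, B, C, so processing vertices in that order labels each vertex after all of its successors.
A: no outgoing edge → L
F: reaches L-position A → W
D: only reaches F(W), which is W → L
E: reaches L-position D → W
G: reaches L-position D → W
B: reaches L-position D → W
C: reaches L-position A → W

D: L, G: W, E: W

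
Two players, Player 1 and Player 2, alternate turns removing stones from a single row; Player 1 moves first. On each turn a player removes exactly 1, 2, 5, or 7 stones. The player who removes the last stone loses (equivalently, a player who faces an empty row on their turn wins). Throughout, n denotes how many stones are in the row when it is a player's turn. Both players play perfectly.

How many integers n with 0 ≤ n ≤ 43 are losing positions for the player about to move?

15

Use the standard recursion: the mover wins at a terminal position; elsewhere, the mover wins exactly when some move hands the opponent an L position.
n=0: no move; the opponent has just taken the last stone and therefore loses → W
n=1: L (sole option 0(W) is W)
n=2: W (go to 1, an L position)
n=3: W (go to 1, an L position)
n=4: L (options 3(W), 2(W) are all W)
n=5: W (go to 4, an L position)
n=6: W (go to 4, an L position)
n=7: L (options 6(W), 5(W), 2(W), 0(W) are all W)
n=8: W (go to 7, an L position)
n=9: W (go to 7, an L position)
n=10: L (options 9(W), 8(W), 5(W), 3(W) are all W)
n=11: W (go to 10, an L position)
n=12: W (go to 10, an L position)
n=13: L (options 12(W), 11(W), 8(W), 6(W) are all W)
n=14: W (go to 13, an L position)
n=15: W (go to 13, an L position)
n=16: L (options 15(W), 14(W), 11(W), 9(W) are all W)
n=17: W (go to 16, an L position)
n=18: W (go to 16, an L position)
n=19: L (options 18(W), 17(W), 14(W), 12(W) are all W)
n=20: W (go to 19, an L position)
n=21: W (go to 19, an L position)
n=22: L (options 21(W), 20(W), 17(W), 15(W) are all W)
n=23: W (go to 22, an L position)
n=24: W (go to 22, an L position)
n=25: L (options 24(W), 23(W), 20(W), 18(W) are all W)
n=26: W (go to 25, an L position)
n=27: W (go to 25, an L position)
n=28: L (options 27(W), 26(W), 23(W), 21(W) are all W)
n=29: W (go to 28, an L position)
n=30: W (go to 28, an L position)
n=31: L (options 30(W), 29(W), 26(W), 24(W) are all W)
n=32: W (go to 31, an L position)
n=33: W (go to 31, an L position)
n=34: L (options 33(W), 32(W), 29(W), 27(W) are all W)
n=35: W (go to 34, an L position)
n=36: W (go to 34, an L position)
n=37: L (options 36(W), 35(W), 32(W), 30(W) are all W)
n=38: W (go to 37, an L position)
n=39: W (go to 37, an L position)
n=40: L (options 39(W), 38(W), 35(W), 33(W) are all W)
n=41: W (go to 40, an L position)
n=42: W (go to 40, an L position)
n=43: L (options 42(W), 41(W), 38(W), 36(W) are all W)
L entries with 0 ≤ n ≤ 43: n = 1, 4, 7, 10, 13, 16, 19, 22, 25, 28, 31, 34, 37, 40, 43; that makes 15.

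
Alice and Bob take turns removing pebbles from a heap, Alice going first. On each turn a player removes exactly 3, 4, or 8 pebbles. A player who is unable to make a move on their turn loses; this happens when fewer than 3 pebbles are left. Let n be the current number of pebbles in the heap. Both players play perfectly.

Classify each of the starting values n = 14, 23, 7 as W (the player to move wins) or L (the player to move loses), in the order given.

14: L, 23: W, 7: L

Use the standard recursion: the mover loses at a terminal position; elsewhere, the mover wins exactly when some move hands the opponent an L position.
n=0: no move → L
n=1: no move → L
n=2: no move → L
n=3: →0(L), so W
n=4: →1(L), so W
n=5: →2(L), so W
n=6: →2(L), so W
n=7: →4(W), 3(W) — all W, so L
n=8: →0(L), so W
n=9: →1(L), so W
n=10: →7(L), so W
n=11: →7(L), so W
n=12: →9(W), 8(W), 4(W) — all W, so L
n=13: →10(W), 9(W), 5(W) — all W, so L
n=14: →11(W), 10(W), 6(W) — all W, so L
n=15: →12(L), so W
n=16: →13(L), so W
n=17: →14(L), so W
n=18: →14(L), so W
n=19: →16(W), 15(W), 11(W) — all W, so L
n=20: →12(L), so W
n=21: →13(L), so W
n=22: →19(L), so W
n=23: →19(L), so W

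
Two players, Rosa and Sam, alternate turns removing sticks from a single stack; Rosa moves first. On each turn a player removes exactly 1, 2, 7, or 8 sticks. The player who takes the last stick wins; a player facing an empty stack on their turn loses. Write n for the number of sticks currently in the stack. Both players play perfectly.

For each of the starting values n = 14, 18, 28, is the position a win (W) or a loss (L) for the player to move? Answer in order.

14: W, 18: L, 28: W

Work bottom-up. With no move the player to move loses. Otherwise the position is W if at least one move leads to an L position for the opponent, and L if every move leads to a W.
n=0: no move → L
n=1: can move to 0, which is L ⇒ W
n=2: can move to 0, which is L ⇒ W
n=3: moves to 2(W), 1(W); every one is W ⇒ L
n=4: can move to 3, which is L ⇒ W
n=5: can move to 3, which is L ⇒ W
n=6: moves to 5(W), 4(W); every one is W ⇒ L
n=7: can move to 6, which is L ⇒ W
n=8: can move to 6, which is L ⇒ W
n=9: moves to 8(W), 7(W), 2(W), 1(W); every one is W ⇒ L
n=10: can move to 9, which is L ⇒ W
n=11: can move to 9, which is L ⇒ W
n=12: moves to 11(W), 10(W), 5(W), 4(W); every one is W ⇒ L
n=13: can move to 12, which is L ⇒ W
n=14: can move to 12, which is L ⇒ W
n=15: moves to 14(W), 13(W), 8(W), 7(W); every one is W ⇒ L
n=16: can move to 15, which is L ⇒ W
n=17: can move to 15, which is L ⇒ W
n=18: moves to 17(W), 16(W), 11(W), 10(W); every one is W ⇒ L
n=19: can move to 18, which is L ⇒ W
n=20: can move to 18, which is L ⇒ W
n=21: moves to 20(W), 19(W), 14(W), 13(W); every one is W ⇒ L
n=22: can move to 21, which is L ⇒ W
n=23: can move to 21, which is L ⇒ W
n=24: moves to 23(W), 22(W), 17(W), 16(W); every one is W ⇒ L
n=25: can move to 24, which is L ⇒ W
n=26: can move to 24, which is L ⇒ W
n=27: moves to 26(W), 25(W), 20(W), 19(W); every one is W ⇒ L
n=28: can move to 27, which is L ⇒ W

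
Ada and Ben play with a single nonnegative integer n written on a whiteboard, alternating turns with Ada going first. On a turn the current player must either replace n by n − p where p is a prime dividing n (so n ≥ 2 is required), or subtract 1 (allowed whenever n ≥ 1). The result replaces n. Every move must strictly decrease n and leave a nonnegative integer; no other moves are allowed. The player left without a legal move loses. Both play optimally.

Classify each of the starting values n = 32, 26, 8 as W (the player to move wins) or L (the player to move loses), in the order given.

Build the W/L table. Terminal = L. A non-terminal position is W if it has a move to some L; otherwise it is L.
n=0: no move → L
n=1: →0(L), so W
n=2: →0(L), so W
n=3: →0(L), so W
n=4: →2(W), 3(W) — all W, so L
n=5: →0(L), so W
n=6: →4(L), so W
n=7: →0(L), so W
n=8: →6(W), 7(W) — all W, so L
n=9: →8(L), so W
n=10: →8(L), so W
n=11: →0(L), so W
n=12: →9(W), 10(W), 11(W) — all W, so L
n=13: →0(L), so W
n=14: →12(L), so W
n=15: →12(L), so W
n=16: →14(W), 15(W) — all W, so L
n=17: →0(L), so W
n=18: →16(L), so W
n=19: →0(L), so W
n=20: →15(W), 18(W), 19(W) — all W, so L
n=21: →20(L), so W
n=22: →20(L), so W
n=23: →0(L), so W
n=24: →21(W), 22(W), 23(W) — all W, so L
n=25: →20(L), so W
n=26: →24(L), so W
n=27: →24(L), so W
n=28: →21(W), 26(W), 27(W) — all W, so L
n=29: →0(L), so W
n=30: →28(L), so W
n=31: →0(L), so W
n=32: →30(W), 31(W) — all W, so L

32: L, 26: W, 8: L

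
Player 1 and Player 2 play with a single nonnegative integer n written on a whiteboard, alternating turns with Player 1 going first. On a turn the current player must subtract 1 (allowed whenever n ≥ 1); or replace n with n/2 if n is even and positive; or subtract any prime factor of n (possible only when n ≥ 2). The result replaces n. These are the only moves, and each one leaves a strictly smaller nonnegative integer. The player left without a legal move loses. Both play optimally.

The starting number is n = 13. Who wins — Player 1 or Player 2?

Compute win/loss labels from the base case upward. A position with no move is L. Any other position is W if it can reach an L in one move, else L.
n=0: no move → L
n=1: can move to 0, which is L ⇒ W
n=2: can move to 0, which is L ⇒ W
n=3: can move to 0, which is L ⇒ W
n=4: moves to 2(W), 3(W); every one is W ⇒ L
n=5: can move to 0, which is L ⇒ W
n=6: can move to 4, which is L ⇒ W
n=7: can move to 0, which is L ⇒ W
n=8: can move to 4, which is L ⇒ W
n=9: moves to 6(W), 8(W); every one is W ⇒ L
n=10: can move to 9, which is L ⇒ W
n=11: can move to 0, which is L ⇒ W
n=12: can move to 9, which is L ⇒ W
n=13: can move to 0, which is L ⇒ W
From 13 Player 1 can move to 0, reaching an L position.

Player 1 wins.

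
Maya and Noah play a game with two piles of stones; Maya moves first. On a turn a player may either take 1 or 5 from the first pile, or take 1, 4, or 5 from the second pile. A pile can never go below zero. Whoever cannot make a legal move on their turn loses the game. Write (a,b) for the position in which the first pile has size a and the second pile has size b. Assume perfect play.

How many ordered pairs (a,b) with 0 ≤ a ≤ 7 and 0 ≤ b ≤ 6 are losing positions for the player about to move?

16

Work bottom-up. With no move the player to move loses. Otherwise the position is W if at least one move leads to an L position for the opponent, and L if every move leads to a W.
Every move lowers a or b (never raises either), so fill the grid row by row in increasing a, and left to right within a row: each cell's successors are then already labelled.
      b=0  b=1  b=2  b=3  b=4  b=5  b=6
a=0:    L    W    L    W    W    W    W
a=1:    W    L    W    L    W    W    W
a=2:    L    W    L    W    W    W    W
a=3:    W    L    W    L    W    W    W
a=4:    L    W    L    W    W    W    W
a=5:    W    L    W    L    W    W    W
a=6:    L    W    L    W    W    W    W
a=7:    W    L    W    L    W    W    W
Cells with no legal move (terminal, hence L): (0,0).
The remaining L cells, each justified by listing all of its moves:
(0,2): L (sole option (0,1)(W) is W)
(1,1): L (options (0,1)(W), (1,0)(W) are all W)
(1,3): L (options (0,3)(W), (1,2)(W) are all W)
(2,0): L (sole option (1,0)(W) is W)
(2,2): L (options (1,2)(W), (2,1)(W) are all W)
(3,1): L (options (2,1)(W), (3,0)(W) are all W)
(3,3): L (options (2,3)(W), (3,2)(W) are all W)
(4,0): L (sole option (3,0)(W) is W)
(4,2): L (options (3,2)(W), (4,1)(W) are all W)
(5,1): L (options (4,1)(W), (0,1)(W), (5,0)(W) are all W)
(5,3): L (options (4,3)(W), (0,3)(W), (5,2)(W) are all W)
(6,0): L (options (5,0)(W), (1,0)(W) are all W)
(6,2): L (options (5,2)(W), (1,2)(W), (6,1)(W) are all W)
(7,1): L (options (6,1)(W), (2,1)(W), (7,0)(W) are all W)
(7,3): L (options (6,3)(W), (2,3)(W), (7,2)(W) are all W)
Every other cell has at least one move into one of the L cells above, so it is W.
L cells per row: a=0: 2, a=1: 2, a=2: 2, a=3: 2, a=4: 2, a=5: 2, a=6: 2, a=7: 2; total 16.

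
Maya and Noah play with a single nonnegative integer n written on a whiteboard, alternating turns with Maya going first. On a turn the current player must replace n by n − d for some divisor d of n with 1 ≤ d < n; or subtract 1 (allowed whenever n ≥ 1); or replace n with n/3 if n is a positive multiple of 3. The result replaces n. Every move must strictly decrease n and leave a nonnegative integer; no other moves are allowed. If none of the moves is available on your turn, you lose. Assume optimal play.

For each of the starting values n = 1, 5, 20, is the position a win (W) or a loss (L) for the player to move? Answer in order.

1: W, 5: L, 20: W

Use the standard recursion: the mover loses at a terminal position; elsewhere, the mover wins exactly when some move hands the opponent an L position.
n=0: no move → L
n=1: →0(L), so W
n=2: →1(W) only, which is W, so L
n=3: →2(L), so W
n=4: →2(L), so W
n=5: →4(W) only, which is W, so L
n=6: →2(L), so W
n=7: →6(W) only, which is W, so L
n=8: →7(L), so W
n=9: →3(W), 6(W), 8(W) — all W, so L
n=10: →5(L), so W
n=11: →10(W) only, which is W, so L
n=12: →9(L), so W
n=13: →12(W) only, which is W, so L
n=14: →7(L), so W
n=15: →5(L), so W
n=16: →8(W), 12(W), 14(W), 15(W) — all W, so L
n=17: →16(L), so W
n=18: →9(L), so W
n=19: →18(W) only, which is W, so L
n=20: →16(L), so W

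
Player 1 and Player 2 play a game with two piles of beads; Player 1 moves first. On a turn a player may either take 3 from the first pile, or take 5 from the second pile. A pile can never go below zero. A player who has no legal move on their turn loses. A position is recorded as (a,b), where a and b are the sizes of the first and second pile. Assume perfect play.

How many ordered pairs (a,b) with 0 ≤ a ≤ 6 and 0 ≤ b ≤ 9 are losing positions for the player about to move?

Compute win/loss labels from the base case upward. A position with no move is L. Any other position is W if it can reach an L in one move, else L.
Every move lowers a or b (never raises either), so fill the grid row by row in increasing a, and left to right within a row: each cell's successors are then already labelled.
      b=0  b=1  b=2  b=3  b=4  b=5  b=6  b=7  b=8  b=9
a=0:    L    L    L    L    L    W    W    W    W    W
a=1:    L    L    L    L    L    W    W    W    W    W
a=2:    L    L    L    L    L    W    W    W    W    W
a=3:    W    W    W    W    W    L    L    L    L    L
a=4:    W    W    W    W    W    L    L    L    L    L
a=5:    W    W    W    W    W    L    L    L    L    L
a=6:    L    L    L    L    L    W    W    W    W    W
Cells with no legal move (terminal, hence L): (0,0), (0,1), (0,2), (0,3), (0,4), (1,0), (1,1), (1,2), (1,3), (1,4), (2,0), (2,1), (2,2), (2,3), (2,4).
The remaining L cells, each justified by listing all of its moves:
(3,5): →(0,5)(W), (3,0)(W) — all W, so L
(3,6): →(0,6)(W), (3,1)(W) — all W, so L
(3,7): →(0,7)(W), (3,2)(W) — all W, so L
(3,8): →(0,8)(W), (3,3)(W) — all W, so L
(3,9): →(0,9)(W), (3,4)(W) — all W, so L
(4,5): →(1,5)(W), (4,0)(W) — all W, so L
(4,6): →(1,6)(W), (4,1)(W) — all W, so L
(4,7): →(1,7)(W), (4,2)(W) — all W, so L
(4,8): →(1,8)(W), (4,3)(W) — all W, so L
(4,9): →(1,9)(W), (4,4)(W) — all W, so L
(5,5): →(2,5)(W), (5,0)(W) — all W, so L
(5,6): →(2,6)(W), (5,1)(W) — all W, so L
(5,7): →(2,7)(W), (5,2)(W) — all W, so L
(5,8): →(2,8)(W), (5,3)(W) — all W, so L
(5,9): →(2,9)(W), (5,4)(W) — all W, so L
(6,0): →(3,0)(W) only, which is W, so L
(6,1): →(3,1)(W) only, which is W, so L
(6,2): →(3,2)(W) only, which is W, so L
(6,3): →(3,3)(W) only, which is W, so L
(6,4): →(3,4)(W) only, which is W, so L
Every other cell has at least one move into one of the L cells above, so it is W.
L cells per row: a=0: 5, a=1: 5, a=2: 5, a=3: 5, a=4: 5, a=5: 5, a=6: 5; total 35.

35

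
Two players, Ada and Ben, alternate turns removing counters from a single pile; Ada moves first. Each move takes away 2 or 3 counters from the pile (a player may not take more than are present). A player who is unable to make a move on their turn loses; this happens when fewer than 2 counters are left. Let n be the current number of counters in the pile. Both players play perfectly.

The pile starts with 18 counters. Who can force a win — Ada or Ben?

Classify positions by backward induction: terminal positions (no move available) are L. From any other position, the mover wins iff some move reaches an L.
n=0: no move → L
n=1: no move → L
n=2: →0(L), so W
n=3: →1(L), so W
n=4: →1(L), so W
n=5: →3(W), 2(W) — all W, so L
n=6: →4(W), 3(W) — all W, so L
n=7: →5(L), so W
n=8: →6(L), so W
n=9: →6(L), so W
n=10: →8(W), 7(W) — all W, so L
n=11: →9(W), 8(W) — all W, so L
n=12: →10(L), so W
n=13: →11(L), so W
n=14: →11(L), so W
n=15: →13(W), 12(W) — all W, so L
n=16: →14(W), 13(W) — all W, so L
n=17: →15(L), so W
n=18: →16(L), so W
From 18 Ada can remove 2, leaving 16, reaching an L position.

Ada wins.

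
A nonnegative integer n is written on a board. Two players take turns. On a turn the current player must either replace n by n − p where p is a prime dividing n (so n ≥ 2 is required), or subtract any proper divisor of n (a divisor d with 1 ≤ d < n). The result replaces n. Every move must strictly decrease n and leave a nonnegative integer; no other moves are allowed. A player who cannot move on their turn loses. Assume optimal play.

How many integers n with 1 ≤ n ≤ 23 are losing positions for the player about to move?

Use the standard recursion: the mover loses at a terminal position; elsewhere, the mover wins exactly when some move hands the opponent an L position.
n=0: no move → L
n=1: no move → L
n=2: W (go to 0, an L position)
n=3: W (go to 0, an L position)
n=4: L (options 2(W), 3(W) are all W)
n=5: W (go to 0, an L position)
n=6: W (go to 4, an L position)
n=7: W (go to 0, an L position)
n=8: W (go to 4, an L position)
n=9: L (options 6(W), 8(W) are all W)
n=10: W (go to 9, an L position)
n=11: W (go to 0, an L position)
n=12: W (go to 9, an L position)
n=13: W (go to 0, an L position)
n=14: L (options 7(W), 12(W), 13(W) are all W)
n=15: W (go to 14, an L position)
n=16: W (go to 14, an L position)
n=17: W (go to 0, an L position)
n=18: W (go to 9, an L position)
n=19: W (go to 0, an L position)
n=20: L (options 10(W), 15(W), 16(W), 18(W), 19(W) are all W)
n=21: W (go to 14, an L position)
n=22: W (go to 20, an L position)
n=23: W (go to 0, an L position)
L entries with 1 ≤ n ≤ 23 (n=0 is outside the asked range and is not counted): n = 1, 4, 9, 14, 20; that makes 5.

5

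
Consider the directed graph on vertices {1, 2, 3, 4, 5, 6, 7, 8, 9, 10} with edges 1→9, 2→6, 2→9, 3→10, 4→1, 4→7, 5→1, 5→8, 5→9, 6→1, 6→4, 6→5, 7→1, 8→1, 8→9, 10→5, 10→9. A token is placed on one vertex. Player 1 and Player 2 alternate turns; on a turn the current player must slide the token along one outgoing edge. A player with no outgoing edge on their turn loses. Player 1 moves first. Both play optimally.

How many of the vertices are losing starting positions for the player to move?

Compute win/loss labels from the base case upward. A position with no move is L. Any other position is W if it can reach an L in one move, else L.
Every edge goes from a vertex to one that appears earlier in the order 9, 1, 8, 7, 5, 10, 3, 4, 6, 2, so processing vertices in that order labels each vertex after all of its successors.
9: no outgoing edge → L
1: can move to 9, which is L ⇒ W
8: can move to 9, which is L ⇒ W
7: the only move is to 1(W), a W ⇒ L
5: can move to 9, which is L ⇒ W
10: can move to 9, which is L ⇒ W
3: the only move is to 10(W), a W ⇒ L
4: can move to 7, which is L ⇒ W
6: moves to 4(W), 5(W), 1(W); every one is W ⇒ L
2: can move to 6, which is L ⇒ W
The L vertices are 3, 6, 7, 9; that is 4 in all.

4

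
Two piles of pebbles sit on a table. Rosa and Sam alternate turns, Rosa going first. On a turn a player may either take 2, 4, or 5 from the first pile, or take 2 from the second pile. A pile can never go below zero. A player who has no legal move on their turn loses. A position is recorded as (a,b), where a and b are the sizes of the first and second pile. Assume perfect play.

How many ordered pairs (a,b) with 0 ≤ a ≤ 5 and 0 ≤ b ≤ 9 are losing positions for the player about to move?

Compute win/loss labels from the base case upward. A position with no move is L. Any other position is W if it can reach an L in one move, else L.
Every move lowers a or b (never raises either), so fill the grid row by row in increasing a, and left to right within a row: each cell's successors are then already labelled.
      b=0  b=1  b=2  b=3  b=4  b=5  b=6  b=7  b=8  b=9
a=0:    L    L    W    W    L    L    W    W    L    L
a=1:    L    L    W    W    L    L    W    W    L    L
a=2:    W    W    L    L    W    W    L    L    W    W
a=3:    W    W    L    L    W    W    L    L    W    W
a=4:    W    W    W    W    W    W    W    W    W    W
a=5:    W    W    W    W    W    W    W    W    W    W
Cells with no legal move (terminal, hence L): (0,0), (0,1), (1,0), (1,1).
The remaining L cells, each justified by listing all of its moves:
(0,4): →(0,2)(W) only, which is W, so L
(0,5): →(0,3)(W) only, which is W, so L
(0,8): →(0,6)(W) only, which is W, so L
(0,9): →(0,7)(W) only, which is W, so L
(1,4): →(1,2)(W) only, which is W, so L
(1,5): →(1,3)(W) only, which is W, so L
(1,8): →(1,6)(W) only, which is W, so L
(1,9): →(1,7)(W) only, which is W, so L
(2,2): →(0,2)(W), (2,0)(W) — all W, so L
(2,3): →(0,3)(W), (2,1)(W) — all W, so L
(2,6): →(0,6)(W), (2,4)(W) — all W, so L
(2,7): →(0,7)(W), (2,5)(W) — all W, so L
(3,2): →(1,2)(W), (3,0)(W) — all W, so L
(3,3): →(1,3)(W), (3,1)(W) — all W, so L
(3,6): →(1,6)(W), (3,4)(W) — all W, so L
(3,7): →(1,7)(W), (3,5)(W) — all W, so L
Every other cell has at least one move into one of the L cells above, so it is W.
L cells per row: a=0: 6, a=1: 6, a=2: 4, a=3: 4, a=4: 0, a=5: 0; total 20.

20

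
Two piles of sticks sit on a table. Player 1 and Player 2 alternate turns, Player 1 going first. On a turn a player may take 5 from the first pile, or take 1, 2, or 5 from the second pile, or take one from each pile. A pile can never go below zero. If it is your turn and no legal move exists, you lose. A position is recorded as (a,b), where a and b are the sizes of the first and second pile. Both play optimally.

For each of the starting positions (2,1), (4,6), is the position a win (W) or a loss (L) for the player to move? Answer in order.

Work bottom-up. With no move the player to move loses. Otherwise the position is W if at least one move leads to an L position for the opponent, and L if every move leads to a W.
No move ever increases a pile, so every position that can arise here has a ≤ 4 and b ≤ 6; it is enough to label the cells with 0 ≤ a ≤ 4 and 0 ≤ b ≤ 6.
Every move lowers a or b (never raises either), so fill the grid row by row in increasing a, and left to right within a row: each cell's successors are then already labelled.
      b=0  b=1  b=2  b=3  b=4  b=5  b=6
a=0:    L    W    W    L    W    W    L
a=1:    L    W    W    L    W    W    L
a=2:    L    W    W    L    W    W    L
a=3:    L    W    W    L    W    W    L
a=4:    L    W    W    L    W    W    L
Cells with no legal move (terminal, hence L): (0,0), (1,0), (2,0), (3,0), (4,0).
The remaining L cells, each justified by listing all of its moves:
(0,3): L (options (0,2)(W), (0,1)(W) are all W)
(0,6): L (options (0,5)(W), (0,4)(W), (0,1)(W) are all W)
(1,3): L (options (1,2)(W), (1,1)(W), (0,2)(W) are all W)
(1,6): L (options (1,5)(W), (1,4)(W), (1,1)(W), (0,5)(W) are all W)
(2,3): L (options (2,2)(W), (2,1)(W), (1,2)(W) are all W)
(2,6): L (options (2,5)(W), (2,4)(W), (2,1)(W), (1,5)(W) are all W)
(3,3): L (options (3,2)(W), (3,1)(W), (2,2)(W) are all W)
(3,6): L (options (3,5)(W), (3,4)(W), (3,1)(W), (2,5)(W) are all W)
(4,3): L (options (4,2)(W), (4,1)(W), (3,2)(W) are all W)
(4,6): L (options (4,5)(W), (4,4)(W), (4,1)(W), (3,5)(W) are all W)
Every other cell has at least one move into one of the L cells above, so it is W.
(2,1): the move to (2,0) reaches an L cell, so W
(4,6): one of the L cells justified above, so L

(2,1): W, (4,6): L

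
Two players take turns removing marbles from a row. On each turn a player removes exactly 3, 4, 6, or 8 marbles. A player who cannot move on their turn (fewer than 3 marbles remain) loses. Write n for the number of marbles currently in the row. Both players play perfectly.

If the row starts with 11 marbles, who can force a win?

Build the W/L table. Terminal = L. A non-terminal position is W if it has a move to some L; otherwise it is L.
n=0: no move → L
n=1: no move → L
n=2: no move → L
n=3: →0(L), so W
n=4: →1(L), so W
n=5: →2(L), so W
n=6: →2(L), so W
n=7: →1(L), so W
n=8: →2(L), so W
n=9: →1(L), so W
n=10: →2(L), so W
n=11: →8(W), 7(W), 5(W), 3(W) — all W, so L
Every move from 11 reaches a W position, so the mover loses.

The second player wins.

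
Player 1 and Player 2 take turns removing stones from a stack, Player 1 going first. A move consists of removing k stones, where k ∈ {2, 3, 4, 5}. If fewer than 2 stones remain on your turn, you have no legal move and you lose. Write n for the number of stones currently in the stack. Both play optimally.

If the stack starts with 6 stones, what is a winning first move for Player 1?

Work bottom-up. With no move the player to move loses. Otherwise the position is W if at least one move leads to an L position for the opponent, and L if every move leads to a W.
n=0: no move → L
n=1: no move → L
n=2: →0(L), so W
n=3: →1(L), so W
n=4: →1(L), so W
n=5: →1(L), so W
n=6: →1(L), so W
From 6, the L positions reachable in one move are: 1.

Remove 5, leaving 1.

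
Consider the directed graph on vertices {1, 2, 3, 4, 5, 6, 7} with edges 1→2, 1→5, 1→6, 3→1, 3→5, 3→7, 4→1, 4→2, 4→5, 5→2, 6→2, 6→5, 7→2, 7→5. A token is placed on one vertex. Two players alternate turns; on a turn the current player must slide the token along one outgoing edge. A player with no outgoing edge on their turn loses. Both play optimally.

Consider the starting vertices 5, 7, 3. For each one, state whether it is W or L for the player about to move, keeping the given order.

Classify positions by backward induction: terminal positions (no move available) are L. From any other position, the mover wins iff some move reaches an L.
Every edge goes from a vertex to one that appears earlier in the order 2, 5, 6, 1, 7, 3, 4, so processing vertices in that order labels each vertex after all of its successors.
2: no outgoing edge → L
5: reaches L-position 2 → W
6: reaches L-position 2 → W
1: reaches L-position 2 → W
7: reaches L-position 2 → W
3: only reaches 7(W), 1(W), 5(W), all W → L
4: reaches L-position 2 → W

5: W, 7: W, 3: L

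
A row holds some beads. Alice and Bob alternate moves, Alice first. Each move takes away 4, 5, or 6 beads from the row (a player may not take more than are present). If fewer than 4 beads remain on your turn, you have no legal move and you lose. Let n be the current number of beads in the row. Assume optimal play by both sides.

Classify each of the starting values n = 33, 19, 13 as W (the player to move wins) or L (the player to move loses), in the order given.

Positions with no move are L. A position that does have a move is losing for the player to move precisely when every available move leads to a winning position for the opponent. Fill in the labels:
n=0: no move → L
n=1: no move → L
n=2: no move → L
n=3: no move → L
n=4: can move to 0, which is L ⇒ W
n=5: can move to 1, which is L ⇒ W
n=6: can move to 2, which is L ⇒ W
n=7: can move to 3, which is L ⇒ W
n=8: can move to 3, which is L ⇒ W
n=9: can move to 3, which is L ⇒ W
n=10: moves to 6(W), 5(W), 4(W); every one is W ⇒ L
n=11: moves to 7(W), 6(W), 5(W); every one is W ⇒ L
n=12: moves to 8(W), 7(W), 6(W); every one is W ⇒ L
n=13: moves to 9(W), 8(W), 7(W); every one is W ⇒ L
n=14: can move to 10, which is L ⇒ W
n=15: can move to 11, which is L ⇒ W
n=16: can move to 12, which is L ⇒ W
n=17: can move to 13, which is L ⇒ W
n=18: can move to 13, which is L ⇒ W
n=19: can move to 13, which is L ⇒ W
n=20: moves to 16(W), 15(W), 14(W); every one is W ⇒ L
n=21: moves to 17(W), 16(W), 15(W); every one is W ⇒ L
n=22: moves to 18(W), 17(W), 16(W); every one is W ⇒ L
n=23: moves to 19(W), 18(W), 17(W); every one is W ⇒ L
n=24: can move to 20, which is L ⇒ W
n=25: can move to 21, which is L ⇒ W
n=26: can move to 22, which is L ⇒ W
n=27: can move to 23, which is L ⇒ W
n=28: can move to 23, which is L ⇒ W
n=29: can move to 23, which is L ⇒ W
n=30: moves to 26(W), 25(W), 24(W); every one is W ⇒ L
n=31: moves to 27(W), 26(W), 25(W); every one is W ⇒ L
n=32: moves to 28(W), 27(W), 26(W); every one is W ⇒ L
n=33: moves to 29(W), 28(W), 27(W); every one is W ⇒ L

33: L, 19: W, 13: L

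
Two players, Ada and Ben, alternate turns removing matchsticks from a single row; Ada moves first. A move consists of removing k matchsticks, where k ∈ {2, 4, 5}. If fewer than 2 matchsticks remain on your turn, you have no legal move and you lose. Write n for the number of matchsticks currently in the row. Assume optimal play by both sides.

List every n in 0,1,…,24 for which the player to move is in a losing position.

0, 1, 7, 8, 14, 15, 21, 22

Positions with no move are L. A position that does have a move is losing for the player to move precisely when every available move leads to a winning position for the opponent. Fill in the labels:
n=0: no move → L
n=1: no move → L
n=2: W (go to 0, an L position)
n=3: W (go to 1, an L position)
n=4: W (go to 0, an L position)
n=5: W (go to 1, an L position)
n=6: W (go to 1, an L position)
n=7: L (options 5(W), 3(W), 2(W) are all W)
n=8: L (options 6(W), 4(W), 3(W) are all W)
n=9: W (go to 7, an L position)
n=10: W (go to 8, an L position)
n=11: W (go to 7, an L position)
n=12: W (go to 8, an L position)
n=13: W (go to 8, an L position)
n=14: L (options 12(W), 10(W), 9(W) are all W)
n=15: L (options 13(W), 11(W), 10(W) are all W)
n=16: W (go to 14, an L position)
n=17: W (go to 15, an L position)
n=18: W (go to 14, an L position)
n=19: W (go to 15, an L position)
n=20: W (go to 15, an L position)
n=21: L (options 19(W), 17(W), 16(W) are all W)
n=22: L (options 20(W), 18(W), 17(W) are all W)
n=23: W (go to 21, an L position)
n=24: W (go to 22, an L position)
Reading off the rows marked L gives the requested list; there are 8 such values of n.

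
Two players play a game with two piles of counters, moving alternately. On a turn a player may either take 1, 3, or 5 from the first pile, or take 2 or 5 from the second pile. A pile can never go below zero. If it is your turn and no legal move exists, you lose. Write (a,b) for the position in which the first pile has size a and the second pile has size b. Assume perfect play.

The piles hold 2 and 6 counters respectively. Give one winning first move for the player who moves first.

Move to (1,6).

Compute win/loss labels from the base case upward. A position with no move is L. Any other position is W if it can reach an L in one move, else L.
No move ever increases a pile, so every position that can arise here has a ≤ 2 and b ≤ 6; it is enough to label the cells with 0 ≤ a ≤ 2 and 0 ≤ b ≤ 6.
Every move lowers a or b (never raises either), so fill the grid row by row in increasing a, and left to right within a row: each cell's successors are then already labelled.
      b=0  b=1  b=2  b=3  b=4  b=5  b=6
a=0:    L    L    W    W    L    W    W
a=1:    W    W    L    L    W    W    L
a=2:    L    L    W    W    L    W    W
Cells with no legal move (terminal, hence L): (0,0), (0,1).
The remaining L cells, each justified by listing all of its moves:
(0,4): the only move is to (0,2)(W), a W ⇒ L
(1,2): moves to (0,2)(W), (1,0)(W); every one is W ⇒ L
(1,3): moves to (0,3)(W), (1,1)(W); every one is W ⇒ L
(1,6): moves to (0,6)(W), (1,4)(W), (1,1)(W); every one is W ⇒ L
(2,0): the only move is to (1,0)(W), a W ⇒ L
(2,1): the only move is to (1,1)(W), a W ⇒ L
(2,4): moves to (1,4)(W), (2,2)(W); every one is W ⇒ L
Every other cell has at least one move into one of the L cells above, so it is W.
From (2,6), the L positions reachable in one move are: (1,6), (2,4), (2,1). Any move reaching one of these is winning.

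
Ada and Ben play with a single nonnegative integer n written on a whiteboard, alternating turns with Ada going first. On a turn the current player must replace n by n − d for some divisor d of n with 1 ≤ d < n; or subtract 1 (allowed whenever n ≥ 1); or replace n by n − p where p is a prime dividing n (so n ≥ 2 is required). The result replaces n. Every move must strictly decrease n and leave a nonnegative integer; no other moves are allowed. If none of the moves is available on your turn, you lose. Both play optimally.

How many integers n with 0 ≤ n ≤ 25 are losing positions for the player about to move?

5

Work bottom-up. With no move the player to move loses. Otherwise the position is W if at least one move leads to an L position for the opponent, and L if every move leads to a W.
n=0: no move → L
n=1: reaches L-position 0 → W
n=2: reaches L-position 0 → W
n=3: reaches L-position 0 → W
n=4: only reaches 2(W), 3(W), all W → L
n=5: reaches L-position 0 → W
n=6: reaches L-position 4 → W
n=7: reaches L-position 0 → W
n=8: reaches L-position 4 → W
n=9: only reaches 6(W), 8(W), all W → L
n=10: reaches L-position 9 → W
n=11: reaches L-position 0 → W
n=12: reaches L-position 9 → W
n=13: reaches L-position 0 → W
n=14: only reaches 7(W), 12(W), 13(W), all W → L
n=15: reaches L-position 14 → W
n=16: reaches L-position 14 → W
n=17: reaches L-position 0 → W
n=18: reaches L-position 9 → W
n=19: reaches L-position 0 → W
n=20: only reaches 10(W), 15(W), 16(W), 18(W), 19(W), all W → L
n=21: reaches L-position 14 → W
n=22: reaches L-position 20 → W
n=23: reaches L-position 0 → W
n=24: reaches L-position 20 → W
n=25: reaches L-position 20 → W
L entries with 0 ≤ n ≤ 25: n = 0, 4, 9, 14, 20; that makes 5.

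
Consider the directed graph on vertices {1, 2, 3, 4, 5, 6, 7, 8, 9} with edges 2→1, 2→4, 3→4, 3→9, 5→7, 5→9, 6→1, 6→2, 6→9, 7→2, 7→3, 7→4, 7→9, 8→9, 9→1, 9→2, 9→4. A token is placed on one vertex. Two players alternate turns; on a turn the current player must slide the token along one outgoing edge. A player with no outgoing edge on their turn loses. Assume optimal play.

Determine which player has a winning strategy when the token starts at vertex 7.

Compute win/loss labels from the base case upward. A position with no move is L. Any other position is W if it can reach an L in one move, else L.
Every edge goes from a vertex to one that appears earlier in the order 1, 4, 2, 9, 3, 7, 6, 8, 5, so processing vertices in that order labels each vertex after all of its successors.
1: no outgoing edge → L
4: no outgoing edge → L
2: reaches L-position 4 → W
9: reaches L-position 4 → W
3: reaches L-position 4 → W
7: reaches L-position 4 → W
6: reaches L-position 1 → W
8: only reaches 9(W), which is W → L
5: only reaches 7(W), 9(W), all W → L
From 7 the player to move can move to 4, reaching an L position.

The first player wins.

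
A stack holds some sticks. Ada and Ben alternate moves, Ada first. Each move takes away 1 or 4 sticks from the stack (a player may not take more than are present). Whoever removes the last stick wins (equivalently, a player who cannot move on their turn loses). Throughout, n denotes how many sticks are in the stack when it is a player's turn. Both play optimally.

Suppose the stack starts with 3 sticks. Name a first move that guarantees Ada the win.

Remove 1, leaving 2.

Use the standard recursion: the mover loses at a terminal position; elsewhere, the mover wins exactly when some move hands the opponent an L position.
n=0: no move → L
n=1: can move to 0, which is L ⇒ W
n=2: the only move is to 1(W), a W ⇒ L
n=3: can move to 2, which is L ⇒ W
From 3, the L positions reachable in one move are: 2.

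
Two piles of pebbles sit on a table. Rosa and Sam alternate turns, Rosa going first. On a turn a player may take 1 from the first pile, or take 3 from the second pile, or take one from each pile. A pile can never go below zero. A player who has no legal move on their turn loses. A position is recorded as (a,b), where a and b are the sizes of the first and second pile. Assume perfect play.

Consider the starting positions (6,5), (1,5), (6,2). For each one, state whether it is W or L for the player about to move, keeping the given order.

(6,5): W, (1,5): L, (6,2): L

Use the standard recursion: the mover loses at a terminal position; elsewhere, the mover wins exactly when some move hands the opponent an L position.
No move ever increases a pile, so every position that can arise here has a ≤ 6 and b ≤ 5; it is enough to label the cells with 0 ≤ a ≤ 6 and 0 ≤ b ≤ 5.
Every move lowers a or b (never raises either), so fill the grid row by row in increasing a, and left to right within a row: each cell's successors are then already labelled.
      b=0  b=1  b=2  b=3  b=4  b=5
a=0:    L    L    L    W    W    W
a=1:    W    W    W    W    L    L
a=2:    L    L    L    W    W    W
a=3:    W    W    W    W    L    L
a=4:    L    L    L    W    W    W
a=5:    W    W    W    W    L    L
a=6:    L    L    L    W    W    W
Cells with no legal move (terminal, hence L): (0,0), (0,1), (0,2).
The remaining L cells, each justified by listing all of its moves:
(1,4): only reaches (0,4)(W), (1,1)(W), (0,3)(W), all W → L
(1,5): only reaches (0,5)(W), (1,2)(W), (0,4)(W), all W → L
(2,0): only reaches (1,0)(W), which is W → L
(2,1): only reaches (1,1)(W), (1,0)(W), all W → L
(2,2): only reaches (1,2)(W), (1,1)(W), all W → L
(3,4): only reaches (2,4)(W), (3,1)(W), (2,3)(W), all W → L
(3,5): only reaches (2,5)(W), (3,2)(W), (2,4)(W), all W → L
(4,0): only reaches (3,0)(W), which is W → L
(4,1): only reaches (3,1)(W), (3,0)(W), all W → L
(4,2): only reaches (3,2)(W), (3,1)(W), all W → L
(5,4): only reaches (4,4)(W), (5,1)(W), (4,3)(W), all W → L
(5,5): only reaches (4,5)(W), (5,2)(W), (4,4)(W), all W → L
(6,0): only reaches (5,0)(W), which is W → L
(6,1): only reaches (5,1)(W), (5,0)(W), all W → L
(6,2): only reaches (5,2)(W), (5,1)(W), all W → L
Every other cell has at least one move into one of the L cells above, so it is W.
(6,5): the move to (5,5) reaches an L cell, so W
(1,5): one of the L cells justified above, so L
(6,2): one of the L cells justified above, so L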